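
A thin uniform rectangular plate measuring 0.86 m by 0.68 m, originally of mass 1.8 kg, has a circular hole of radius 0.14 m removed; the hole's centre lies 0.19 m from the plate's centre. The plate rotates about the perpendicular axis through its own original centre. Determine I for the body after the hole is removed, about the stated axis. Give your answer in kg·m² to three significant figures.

0.172

Unpierced body about its centre: I₀ = (1/12)M(a²+b²) = (1/12)(1.8)[(0.86)² + (0.68)²] = 0.1803 kg·m².
The removed disk has mass m = M·πr²/(ab) = (1.8)·π(0.14)²/(0.86·0.68) = 0.18953 kg (same uniform areal density).
Its moment of inertia about the rotation axis (parallel-axis theorem): I_hole = (1/2)mr² + md² = (1/2)(0.18953)(0.14)² + (0.18953)(0.19)² = 0.0086993 kg·m².
Treating the hole as negative mass, I = I₀ − I_hole = 0.1803 − 0.0086993 = 0.1716 kg·m².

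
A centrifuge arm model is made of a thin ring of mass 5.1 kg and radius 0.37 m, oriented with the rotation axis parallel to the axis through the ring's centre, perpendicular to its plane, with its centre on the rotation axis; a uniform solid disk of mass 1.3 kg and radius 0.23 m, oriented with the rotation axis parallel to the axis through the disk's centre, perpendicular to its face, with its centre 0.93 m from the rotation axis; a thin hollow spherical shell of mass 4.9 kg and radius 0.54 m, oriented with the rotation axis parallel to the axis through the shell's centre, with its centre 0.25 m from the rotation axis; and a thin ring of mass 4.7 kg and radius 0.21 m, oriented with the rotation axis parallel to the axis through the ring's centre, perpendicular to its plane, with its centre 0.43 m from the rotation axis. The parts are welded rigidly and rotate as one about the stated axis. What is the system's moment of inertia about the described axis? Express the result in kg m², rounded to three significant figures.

Thin ring: I_cm = MR² = (5.1)(0.37)² = 0.69819 kg m²; axis through the centre, so I = 0.69819 kg m².
Solid disk: I_cm = (1/2)MR² = (1/2)(1.3)(0.23)² = 0.034385 kg m²; centre at d = 0.93 m, so I = I_cm + Md² gives I = 0.034385 + (1.3)(0.93)² = 1.1588 kg m².
Spherical shell: I_cm = (2/3)MR² = (2/3)(4.9)(0.54)² = 0.95256 kg m²; centre at d = 0.25 m, so I = I_cm + Md² gives I = 0.95256 + (4.9)(0.25)² = 1.2588 kg m².
Thin ring: I_cm = MR² = (4.7)(0.21)² = 0.20727 kg m²; centre at d = 0.43 m, so I = I_cm + Md² gives I = 0.20727 + (4.7)(0.43)² = 1.0763 kg m².
Total I = 0.69819 + 1.1588 + 1.2588 + 1.0763 = 4.1921 kg m².

4.19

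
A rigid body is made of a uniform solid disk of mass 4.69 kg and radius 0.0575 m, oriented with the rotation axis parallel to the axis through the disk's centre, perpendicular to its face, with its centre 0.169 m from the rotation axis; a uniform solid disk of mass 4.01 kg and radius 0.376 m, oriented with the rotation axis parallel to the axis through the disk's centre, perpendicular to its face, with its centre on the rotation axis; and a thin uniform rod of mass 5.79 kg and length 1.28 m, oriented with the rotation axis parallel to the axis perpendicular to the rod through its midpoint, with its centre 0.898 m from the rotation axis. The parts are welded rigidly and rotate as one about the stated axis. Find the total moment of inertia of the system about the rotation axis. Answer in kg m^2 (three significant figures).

5.88

Solid disk: I_cm = (1/2)MR² = (1/2)(4.69)(0.0575)² = 0.0077532 kg m^2; centre at d = 0.169 m, so the parallel axis theorem gives I = 0.0077532 + (4.69)(0.169)² = 0.1417 kg m^2.
Solid disk: I_cm = (1/2)MR² = (1/2)(4.01)(0.376)² = 0.28346 kg m^2; axis through the centre, so I = 0.28346 kg m^2.
Thin rod: I_cm = (1/12)ML² = (1/12)(5.79)(1.28)² = 0.79053 kg m^2; centre at d = 0.898 m, so the parallel axis theorem gives I = 0.79053 + (5.79)(0.898)² = 5.4596 kg m^2.
Total I = 0.1417 + 0.28346 + 5.4596 = 5.8848 kg m^2.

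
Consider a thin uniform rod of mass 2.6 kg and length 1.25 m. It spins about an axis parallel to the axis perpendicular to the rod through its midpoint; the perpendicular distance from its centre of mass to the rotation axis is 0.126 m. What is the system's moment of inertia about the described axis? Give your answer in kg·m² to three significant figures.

0.380

I_cm = (1/12)ML² = (1/12)(2.6)(1.25)² = 0.33854 kg·m²; centre at d = 0.126 m, so the parallel axis theorem gives I = 0.33854 + (2.6)(0.126)² = 0.37982 kg·m².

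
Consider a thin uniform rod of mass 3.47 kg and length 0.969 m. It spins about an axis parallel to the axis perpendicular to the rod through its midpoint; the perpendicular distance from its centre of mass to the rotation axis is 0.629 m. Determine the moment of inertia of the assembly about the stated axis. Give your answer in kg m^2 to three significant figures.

1.64

I_cm = (1/12)ML² = (1/12)(3.47)(0.969)² = 0.27152 kg m^2; centre at d = 0.629 m, so the parallel axis theorem gives I = 0.27152 + (3.47)(0.629)² = 1.6444 kg m^2.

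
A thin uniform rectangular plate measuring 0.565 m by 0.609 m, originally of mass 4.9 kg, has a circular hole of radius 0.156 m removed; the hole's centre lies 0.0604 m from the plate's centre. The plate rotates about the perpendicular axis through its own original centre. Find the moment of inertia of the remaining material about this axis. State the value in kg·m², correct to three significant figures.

0.265

Unpierced body about its centre: I₀ = (1/12)M(a²+b²) = (1/12)(4.9)[(0.565)² + (0.609)²] = 0.28179 kg·m².
The removed disk has mass m = M·πr²/(ab) = (4.9)·π(0.156)²/(0.565·0.609) = 1.0888 kg (same uniform areal density).
Its moment of inertia about the rotation axis (parallel-axis theorem): I_hole = (1/2)mr² + md² = (1/2)(1.0888)(0.156)² + (1.0888)(0.0604)² = 0.01722 kg·m².
Treating the hole as negative mass, I = I₀ − I_hole = 0.28179 − 0.01722 = 0.26457 kg·m².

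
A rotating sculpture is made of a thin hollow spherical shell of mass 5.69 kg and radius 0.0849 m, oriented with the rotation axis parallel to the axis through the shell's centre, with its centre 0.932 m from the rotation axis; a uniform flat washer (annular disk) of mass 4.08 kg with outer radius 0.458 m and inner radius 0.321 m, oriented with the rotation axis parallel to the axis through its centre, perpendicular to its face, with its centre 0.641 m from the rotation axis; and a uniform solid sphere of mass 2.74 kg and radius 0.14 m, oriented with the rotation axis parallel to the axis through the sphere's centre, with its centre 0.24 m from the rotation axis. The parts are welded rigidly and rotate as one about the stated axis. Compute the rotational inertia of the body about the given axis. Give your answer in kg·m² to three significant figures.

7.46

Spherical shell: I_cm = (2/3)MR² = (2/3)(5.69)(0.0849)² = 0.027342 kg·m²; centre at d = 0.932 m, so the parallel axis theorem gives I = 0.027342 + (5.69)(0.932)² = 4.9698 kg·m².
Annular disk: I_cm = (1/2)M(R²+r²) = (1/2)(4.08)[(0.458)² + (0.321)²] = 0.63812 kg·m²; centre at d = 0.641 m, so the parallel axis theorem gives I = 0.63812 + (4.08)(0.641)² = 2.3145 kg·m².
Solid sphere: I_cm = (2/5)MR² = (2/5)(2.74)(0.14)² = 0.021482 kg·m²; centre at d = 0.24 m, so the parallel axis theorem gives I = 0.021482 + (2.74)(0.24)² = 0.17931 kg·m².
Total I = 4.9698 + 2.3145 + 0.17931 = 7.4636 kg·m².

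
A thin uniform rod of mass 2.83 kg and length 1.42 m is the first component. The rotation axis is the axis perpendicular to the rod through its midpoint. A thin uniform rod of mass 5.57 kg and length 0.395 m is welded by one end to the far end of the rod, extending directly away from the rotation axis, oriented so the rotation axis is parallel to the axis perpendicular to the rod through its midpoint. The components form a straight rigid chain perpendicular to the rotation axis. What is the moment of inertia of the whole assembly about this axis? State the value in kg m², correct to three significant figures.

Thin rod: I_cm = (1/12)ML² = (1/12)(2.83)(1.42)² = 0.47553 kg m²; axis through the centre, so I = 0.47553 kg m².
Thin rod: I_cm = (1/12)ML² = (1/12)(5.57)(0.395)² = 0.072422 kg m²; centre at d = 0.71 + 0.1975 = 0.9075 m, so the parallel axis theorem gives I = 0.072422 + (5.57)(0.9075)² = 4.6596 kg m².
Total I = 0.47553 + 4.6596 = 5.1352 kg m².

5.14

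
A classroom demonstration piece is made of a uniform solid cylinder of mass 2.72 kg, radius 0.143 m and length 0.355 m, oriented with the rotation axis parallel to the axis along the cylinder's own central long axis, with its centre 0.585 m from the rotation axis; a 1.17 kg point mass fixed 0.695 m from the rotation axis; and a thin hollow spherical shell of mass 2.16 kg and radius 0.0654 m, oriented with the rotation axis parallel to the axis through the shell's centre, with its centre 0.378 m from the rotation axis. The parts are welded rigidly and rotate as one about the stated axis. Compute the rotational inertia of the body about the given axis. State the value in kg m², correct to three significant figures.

Solid cylinder: I_cm = (1/2)MR² = (1/2)(2.72)(0.143)² = 0.027811 kg m²; centre at d = 0.585 m, so the parallel axis theorem gives I = 0.027811 + (2.72)(0.585)² = 0.95866 kg m².
Point mass: I_cm = 0; centre at d = 0.695 m, so the parallel axis theorem gives I = 0 + (1.17)(0.695)² = 0.56514 kg m².
Spherical shell: I_cm = (2/3)MR² = (2/3)(2.16)(0.0654)² = 0.0061591 kg m²; centre at d = 0.378 m, so the parallel axis theorem gives I = 0.0061591 + (2.16)(0.378)² = 0.31479 kg m².
Total I = 0.95866 + 0.56514 + 0.31479 = 1.8386 kg m².

1.84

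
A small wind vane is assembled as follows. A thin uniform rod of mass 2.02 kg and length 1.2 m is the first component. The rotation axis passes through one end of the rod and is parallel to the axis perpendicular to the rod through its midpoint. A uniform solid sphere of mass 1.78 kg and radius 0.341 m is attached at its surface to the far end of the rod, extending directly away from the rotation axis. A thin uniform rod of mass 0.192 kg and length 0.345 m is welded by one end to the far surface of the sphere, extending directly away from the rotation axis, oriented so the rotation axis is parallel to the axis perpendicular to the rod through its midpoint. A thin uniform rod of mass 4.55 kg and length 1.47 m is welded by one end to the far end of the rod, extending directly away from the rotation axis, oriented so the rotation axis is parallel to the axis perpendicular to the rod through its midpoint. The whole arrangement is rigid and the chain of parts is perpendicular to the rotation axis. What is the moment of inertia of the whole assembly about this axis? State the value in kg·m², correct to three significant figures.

46.8

Thin rod: I_cm = (1/12)ML² = (1/12)(2.02)(1.2)² = 0.2424 kg·m²; centre at d = 0.6 m, so I = I_cm + Md² gives I = 0.2424 + (2.02)(0.6)² = 0.9696 kg·m².
Solid sphere: I_cm = (2/5)MR² = (2/5)(1.78)(0.341)² = 0.082792 kg·m²; centre at d = 0.6 + 0.6 + 0.341 = 1.541 m, so I = I_cm + Md² gives I = 0.082792 + (1.78)(1.541)² = 4.3097 kg·m².
Thin rod: I_cm = (1/12)ML² = (1/12)(0.192)(0.345)² = 0.0019044 kg·m²; centre at d = 0.6 + 0.6 + 0.341 + 0.341 + 0.1725 = 2.0545 m, so I = I_cm + Md² gives I = 0.0019044 + (0.192)(2.0545)² = 0.81233 kg·m².
Thin rod: I_cm = (1/12)ML² = (1/12)(4.55)(1.47)² = 0.81934 kg·m²; centre at d = 0.6 + 0.6 + 0.341 + 0.341 + 0.1725 + 0.1725 + 0.735 = 2.962 m, so I = I_cm + Md² gives I = 0.81934 + (4.55)(2.962)² = 40.739 kg·m².
Total I = 0.9696 + 4.3097 + 0.81233 + 40.739 = 46.83 kg·m².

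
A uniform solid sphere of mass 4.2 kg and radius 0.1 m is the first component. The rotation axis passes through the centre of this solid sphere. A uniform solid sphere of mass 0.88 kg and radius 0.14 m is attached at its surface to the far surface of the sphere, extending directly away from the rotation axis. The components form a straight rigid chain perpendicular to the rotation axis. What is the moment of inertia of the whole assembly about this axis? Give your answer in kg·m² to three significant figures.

0.0744

Solid sphere: I_cm = (2/5)MR² = (2/5)(4.2)(0.1)² = 0.0168 kg·m²; axis through the centre, so I = 0.0168 kg·m².
Solid sphere: I_cm = (2/5)MR² = (2/5)(0.88)(0.14)² = 0.0068992 kg·m²; centre at d = 0.1 + 0.14 = 0.24 m, so I = I_cm + Md² gives I = 0.0068992 + (0.88)(0.24)² = 0.057587 kg·m².
Total I = 0.0168 + 0.057587 = 0.074387 kg·m².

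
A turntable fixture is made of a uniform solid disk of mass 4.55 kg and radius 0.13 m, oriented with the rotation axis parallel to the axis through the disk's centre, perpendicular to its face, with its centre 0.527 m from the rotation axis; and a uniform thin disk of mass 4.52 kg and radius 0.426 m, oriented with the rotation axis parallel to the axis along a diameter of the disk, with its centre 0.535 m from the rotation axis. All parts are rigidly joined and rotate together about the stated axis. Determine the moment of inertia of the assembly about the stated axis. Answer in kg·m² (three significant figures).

2.80

Solid disk: I_cm = (1/2)MR² = (1/2)(4.55)(0.13)² = 0.038448 kg·m²; centre at d = 0.527 m, so the parallel axis theorem gives I = 0.038448 + (4.55)(0.527)² = 1.3021 kg·m².
Thin disk: I_cm = (1/4)MR² = (1/4)(4.52)(0.426)² = 0.20507 kg·m²; centre at d = 0.535 m, so the parallel axis theorem gives I = 0.20507 + (4.52)(0.535)² = 1.4988 kg·m².
Total I = 1.3021 + 1.4988 = 2.8009 kg·m².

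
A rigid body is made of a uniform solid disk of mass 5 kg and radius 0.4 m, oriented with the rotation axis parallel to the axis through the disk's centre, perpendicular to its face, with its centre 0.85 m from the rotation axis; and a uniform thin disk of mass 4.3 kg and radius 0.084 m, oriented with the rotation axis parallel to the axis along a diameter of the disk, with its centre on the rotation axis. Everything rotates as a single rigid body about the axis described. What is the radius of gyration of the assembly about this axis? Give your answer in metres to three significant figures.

0.657

Solid disk: I_cm = (1/2)MR² = (1/2)(5)(0.4)² = 0.4 kg·m²; centre at d = 0.85 m, so the parallel axis theorem gives I = 0.4 + (5)(0.85)² = 4.0125 kg·m².
Thin disk: I_cm = (1/4)MR² = (1/4)(4.3)(0.084)² = 0.0075852 kg·m²; axis through the centre, so I = 0.0075852 kg·m².
Total I = 4.0201 kg·m²; total mass M = 9.3 kg.
k = √(I/M) = √(4.0201/9.3) = 0.65747 m.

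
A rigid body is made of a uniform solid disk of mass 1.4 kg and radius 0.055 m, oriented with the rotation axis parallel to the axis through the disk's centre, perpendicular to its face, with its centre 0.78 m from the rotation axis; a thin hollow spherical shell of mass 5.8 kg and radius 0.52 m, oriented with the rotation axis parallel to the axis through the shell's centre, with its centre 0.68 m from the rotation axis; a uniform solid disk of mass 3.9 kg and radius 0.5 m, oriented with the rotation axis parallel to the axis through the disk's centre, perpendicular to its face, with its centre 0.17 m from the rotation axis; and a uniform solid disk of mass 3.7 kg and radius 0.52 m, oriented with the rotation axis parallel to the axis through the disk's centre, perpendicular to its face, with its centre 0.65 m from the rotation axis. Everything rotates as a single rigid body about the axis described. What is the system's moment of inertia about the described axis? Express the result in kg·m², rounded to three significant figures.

7.25

Solid disk: I_cm = (1/2)MR² = (1/2)(1.4)(0.055)² = 0.0021175 kg·m²; centre at d = 0.78 m, so the parallel axis theorem gives I = 0.0021175 + (1.4)(0.78)² = 0.85388 kg·m².
Spherical shell: I_cm = (2/3)MR² = (2/3)(5.8)(0.52)² = 1.0455 kg·m²; centre at d = 0.68 m, so the parallel axis theorem gives I = 1.0455 + (5.8)(0.68)² = 3.7275 kg·m².
Solid disk: I_cm = (1/2)MR² = (1/2)(3.9)(0.5)² = 0.4875 kg·m²; centre at d = 0.17 m, so the parallel axis theorem gives I = 0.4875 + (3.9)(0.17)² = 0.60021 kg·m².
Solid disk: I_cm = (1/2)MR² = (1/2)(3.7)(0.52)² = 0.50024 kg·m²; centre at d = 0.65 m, so the parallel axis theorem gives I = 0.50024 + (3.7)(0.65)² = 2.0635 kg·m².
Total I = 0.85388 + 3.7275 + 0.60021 + 2.0635 = 7.245 kg·m².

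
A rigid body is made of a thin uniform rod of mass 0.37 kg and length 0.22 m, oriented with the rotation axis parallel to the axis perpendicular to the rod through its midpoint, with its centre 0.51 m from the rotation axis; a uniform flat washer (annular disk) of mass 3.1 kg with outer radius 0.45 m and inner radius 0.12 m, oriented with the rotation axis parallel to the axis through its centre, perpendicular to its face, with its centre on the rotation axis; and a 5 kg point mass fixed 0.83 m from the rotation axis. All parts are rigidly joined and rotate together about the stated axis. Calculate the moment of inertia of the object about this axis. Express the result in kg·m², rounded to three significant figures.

3.88

Thin rod: I_cm = (1/12)ML² = (1/12)(0.37)(0.22)² = 0.0014923 kg·m²; centre at d = 0.51 m, so the parallel axis theorem gives I = 0.0014923 + (0.37)(0.51)² = 0.097729 kg·m².
Annular disk: I_cm = (1/2)M(R²+r²) = (1/2)(3.1)[(0.45)² + (0.12)²] = 0.3362 kg·m²; axis through the centre, so I = 0.3362 kg·m².
Point mass: I_cm = 0; centre at d = 0.83 m, so the parallel axis theorem gives I = 0 + (5)(0.83)² = 3.4445 kg·m².
Total I = 0.097729 + 0.3362 + 3.4445 = 3.8784 kg·m².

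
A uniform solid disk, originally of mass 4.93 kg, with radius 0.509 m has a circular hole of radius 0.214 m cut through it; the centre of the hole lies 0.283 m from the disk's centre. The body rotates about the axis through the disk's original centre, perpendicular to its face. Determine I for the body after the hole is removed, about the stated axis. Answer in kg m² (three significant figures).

0.549

Unpierced body about its centre: I₀ = (1/2)MR² = (1/2)(4.93)(0.509)² = 0.63863 kg m².
The removed disk has mass m = M·(r/R)² = (4.93)(0.214/0.509)² = 0.87144 kg (same uniform areal density).
Its moment of inertia about the rotation axis (parallel-axis theorem): I_hole = (1/2)mr² + md² = (1/2)(0.87144)(0.214)² + (0.87144)(0.283)² = 0.089747 kg m².
Treating the hole as negative mass, I = I₀ − I_hole = 0.63863 − 0.089747 = 0.54889 kg m².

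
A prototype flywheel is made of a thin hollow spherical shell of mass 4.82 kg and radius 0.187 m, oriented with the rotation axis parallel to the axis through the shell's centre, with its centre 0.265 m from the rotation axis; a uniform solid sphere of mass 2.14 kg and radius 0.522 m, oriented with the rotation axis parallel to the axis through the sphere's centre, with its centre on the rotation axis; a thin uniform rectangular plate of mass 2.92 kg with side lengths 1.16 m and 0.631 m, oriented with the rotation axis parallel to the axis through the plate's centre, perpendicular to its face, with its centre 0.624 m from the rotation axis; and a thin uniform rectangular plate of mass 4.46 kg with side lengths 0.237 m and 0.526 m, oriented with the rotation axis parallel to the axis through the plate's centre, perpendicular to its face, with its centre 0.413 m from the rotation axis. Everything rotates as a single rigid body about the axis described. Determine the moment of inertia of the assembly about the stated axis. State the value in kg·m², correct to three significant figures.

Spherical shell: I_cm = (2/3)MR² = (2/3)(4.82)(0.187)² = 0.11237 kg·m²; centre at d = 0.265 m, so I = I_cm + Md² gives I = 0.11237 + (4.82)(0.265)² = 0.45085 kg·m².
Solid sphere: I_cm = (2/5)MR² = (2/5)(2.14)(0.522)² = 0.23325 kg·m²; axis through the centre, so I = 0.23325 kg·m².
Rectangular plate: I_cm = (1/12)M(a²+b²) = (1/12)(2.92)[(1.16)² + (0.631)²] = 0.42432 kg·m²; centre at d = 0.624 m, so I = I_cm + Md² gives I = 0.42432 + (2.92)(0.624)² = 1.5613 kg·m².
Rectangular plate: I_cm = (1/12)M(a²+b²) = (1/12)(4.46)[(0.237)² + (0.526)²] = 0.12371 kg·m²; centre at d = 0.413 m, so I = I_cm + Md² gives I = 0.12371 + (4.46)(0.413)² = 0.88445 kg·m².
Total I = 0.45085 + 0.23325 + 1.5613 + 0.88445 = 3.1298 kg·m².

3.13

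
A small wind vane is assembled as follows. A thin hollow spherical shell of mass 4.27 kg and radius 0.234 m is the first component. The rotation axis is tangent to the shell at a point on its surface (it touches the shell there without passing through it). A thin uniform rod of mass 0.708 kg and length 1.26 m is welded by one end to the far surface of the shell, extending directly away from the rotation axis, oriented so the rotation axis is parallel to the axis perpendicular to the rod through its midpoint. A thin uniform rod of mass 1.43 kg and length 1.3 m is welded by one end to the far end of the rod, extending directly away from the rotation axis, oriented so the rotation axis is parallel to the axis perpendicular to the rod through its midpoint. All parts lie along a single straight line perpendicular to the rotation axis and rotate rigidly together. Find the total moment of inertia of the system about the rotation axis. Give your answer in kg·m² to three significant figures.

9.62

Spherical shell: I_cm = (2/3)MR² = (2/3)(4.27)(0.234)² = 0.15587 kg·m²; centre at d = 0.234 m, so the parallel axis theorem gives I = 0.15587 + (4.27)(0.234)² = 0.38968 kg·m².
Thin rod: I_cm = (1/12)ML² = (1/12)(0.708)(1.26)² = 0.093668 kg·m²; centre at d = 0.234 + 0.234 + 0.63 = 1.098 m, so the parallel axis theorem gives I = 0.093668 + (0.708)(1.098)² = 0.94724 kg·m².
Thin rod: I_cm = (1/12)ML² = (1/12)(1.43)(1.3)² = 0.20139 kg·m²; centre at d = 0.234 + 0.234 + 0.63 + 0.63 + 0.65 = 2.378 m, so the parallel axis theorem gives I = 0.20139 + (1.43)(2.378)² = 8.2879 kg·m².
Total I = 0.38968 + 0.94724 + 8.2879 = 9.6248 kg·m².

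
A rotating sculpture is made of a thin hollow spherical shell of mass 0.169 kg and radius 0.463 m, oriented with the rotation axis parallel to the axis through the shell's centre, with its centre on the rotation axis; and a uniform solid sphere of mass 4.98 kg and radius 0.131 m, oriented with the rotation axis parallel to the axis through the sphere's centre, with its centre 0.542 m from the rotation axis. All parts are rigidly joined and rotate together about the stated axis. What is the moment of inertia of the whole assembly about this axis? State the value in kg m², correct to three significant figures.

Spherical shell: I_cm = (2/3)MR² = (2/3)(0.169)(0.463)² = 0.024152 kg m²; axis through the centre, so I = 0.024152 kg m².
Solid sphere: I_cm = (2/5)MR² = (2/5)(4.98)(0.131)² = 0.034185 kg m²; centre at d = 0.542 m, so the parallel axis theorem gives I = 0.034185 + (4.98)(0.542)² = 1.4971 kg m².
Total I = 0.024152 + 1.4971 = 1.5213 kg m².

1.52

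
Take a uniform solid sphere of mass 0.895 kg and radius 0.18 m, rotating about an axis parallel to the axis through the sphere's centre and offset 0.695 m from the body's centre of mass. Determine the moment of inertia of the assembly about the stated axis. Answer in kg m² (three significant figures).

I_cm = (2/5)MR² = (2/5)(0.895)(0.18)² = 0.011599 kg m²; centre at d = 0.695 m, so the parallel axis theorem gives I = 0.011599 + (0.895)(0.695)² = 0.44391 kg m².

0.444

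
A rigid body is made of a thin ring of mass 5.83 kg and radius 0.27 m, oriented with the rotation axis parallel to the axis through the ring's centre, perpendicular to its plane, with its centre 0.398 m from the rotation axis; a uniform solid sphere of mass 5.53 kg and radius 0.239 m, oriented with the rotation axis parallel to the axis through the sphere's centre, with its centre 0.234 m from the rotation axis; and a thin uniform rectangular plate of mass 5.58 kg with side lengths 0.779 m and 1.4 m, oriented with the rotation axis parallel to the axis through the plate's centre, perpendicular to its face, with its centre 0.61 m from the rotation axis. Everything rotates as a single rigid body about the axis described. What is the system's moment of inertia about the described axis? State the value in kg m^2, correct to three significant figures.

5.05

Thin ring: I_cm = MR² = (5.83)(0.27)² = 0.42501 kg m^2; centre at d = 0.398 m, so the parallel axis theorem gives I = 0.42501 + (5.83)(0.398)² = 1.3485 kg m^2.
Solid sphere: I_cm = (2/5)MR² = (2/5)(5.53)(0.239)² = 0.12635 kg m^2; centre at d = 0.234 m, so the parallel axis theorem gives I = 0.12635 + (5.53)(0.234)² = 0.42915 kg m^2.
Rectangular plate: I_cm = (1/12)M(a²+b²) = (1/12)(5.58)[(0.779)² + (1.4)²] = 1.1936 kg m^2; centre at d = 0.61 m, so the parallel axis theorem gives I = 1.1936 + (5.58)(0.61)² = 3.2699 kg m^2.
Total I = 1.3485 + 0.42915 + 3.2699 = 5.0476 kg m^2.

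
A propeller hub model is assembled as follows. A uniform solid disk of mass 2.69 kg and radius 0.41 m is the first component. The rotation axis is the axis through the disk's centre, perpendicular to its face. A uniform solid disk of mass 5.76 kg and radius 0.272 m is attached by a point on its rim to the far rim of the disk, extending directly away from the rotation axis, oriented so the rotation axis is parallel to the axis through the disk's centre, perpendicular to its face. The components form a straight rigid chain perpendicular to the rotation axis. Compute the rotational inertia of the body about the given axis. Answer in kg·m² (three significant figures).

3.12

Solid disk: I_cm = (1/2)MR² = (1/2)(2.69)(0.41)² = 0.22609 kg·m²; axis through the centre, so I = 0.22609 kg·m².
Solid disk: I_cm = (1/2)MR² = (1/2)(5.76)(0.272)² = 0.21307 kg·m²; centre at d = 0.41 + 0.272 = 0.682 m, so I = I_cm + Md² gives I = 0.21307 + (5.76)(0.682)² = 2.8922 kg·m².
Total I = 0.22609 + 2.8922 = 3.1183 kg·m².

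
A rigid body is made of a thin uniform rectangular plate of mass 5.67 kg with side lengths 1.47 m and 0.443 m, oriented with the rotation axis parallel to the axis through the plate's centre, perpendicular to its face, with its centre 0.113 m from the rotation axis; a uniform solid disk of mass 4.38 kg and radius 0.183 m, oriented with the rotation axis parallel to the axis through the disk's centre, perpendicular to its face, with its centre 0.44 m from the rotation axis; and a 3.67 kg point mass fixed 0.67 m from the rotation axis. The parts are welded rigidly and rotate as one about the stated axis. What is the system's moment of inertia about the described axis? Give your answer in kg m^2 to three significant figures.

Rectangular plate: I_cm = (1/12)M(a²+b²) = (1/12)(5.67)[(1.47)² + (0.443)²] = 1.1138 kg m^2; centre at d = 0.113 m, so I = I_cm + Md² gives I = 1.1138 + (5.67)(0.113)² = 1.1862 kg m^2.
Solid disk: I_cm = (1/2)MR² = (1/2)(4.38)(0.183)² = 0.073341 kg m^2; centre at d = 0.44 m, so I = I_cm + Md² gives I = 0.073341 + (4.38)(0.44)² = 0.92131 kg m^2.
Point mass: I_cm = 0; centre at d = 0.67 m, so I = I_cm + Md² gives I = 0 + (3.67)(0.67)² = 1.6475 kg m^2.
Total I = 1.1862 + 0.92131 + 1.6475 = 3.7549 kg m^2.

3.75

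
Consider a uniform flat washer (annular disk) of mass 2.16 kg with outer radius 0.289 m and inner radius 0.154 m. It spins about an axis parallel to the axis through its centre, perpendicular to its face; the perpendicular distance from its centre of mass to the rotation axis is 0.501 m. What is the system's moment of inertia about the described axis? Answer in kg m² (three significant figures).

I_cm = (1/2)M(R²+r²) = (1/2)(2.16)[(0.289)² + (0.154)²] = 0.11582 kg m²; centre at d = 0.501 m, so I = I_cm + Md² gives I = 0.11582 + (2.16)(0.501)² = 0.65798 kg m².

0.658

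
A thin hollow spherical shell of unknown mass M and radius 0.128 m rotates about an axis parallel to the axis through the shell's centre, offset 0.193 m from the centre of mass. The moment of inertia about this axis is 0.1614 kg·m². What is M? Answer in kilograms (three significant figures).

I = I_cm + Md² = (2/3)MR² + Md² = M·[0.666667·(0.128)² + (0.193)²] = M·0.048172.
So M = 0.1614 / 0.048172 = 3.3505 kg.

3.35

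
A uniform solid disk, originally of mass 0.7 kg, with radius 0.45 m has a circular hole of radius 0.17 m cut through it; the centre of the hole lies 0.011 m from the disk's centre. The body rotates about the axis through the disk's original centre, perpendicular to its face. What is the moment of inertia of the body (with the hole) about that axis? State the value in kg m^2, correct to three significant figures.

Unpierced body about its centre: I₀ = (1/2)MR² = (1/2)(0.7)(0.45)² = 0.070875 kg m^2.
The removed disk has mass m = M·(r/R)² = (0.7)(0.17/0.45)² = 0.099901 kg (same uniform areal density).
Its moment of inertia about the rotation axis (parallel-axis theorem): I_hole = (1/2)mr² + md² = (1/2)(0.099901)(0.17)² + (0.099901)(0.011)² = 0.0014557 kg m^2.
Treating the hole as negative mass, I = I₀ − I_hole = 0.070875 − 0.0014557 = 0.069419 kg m^2.

0.0694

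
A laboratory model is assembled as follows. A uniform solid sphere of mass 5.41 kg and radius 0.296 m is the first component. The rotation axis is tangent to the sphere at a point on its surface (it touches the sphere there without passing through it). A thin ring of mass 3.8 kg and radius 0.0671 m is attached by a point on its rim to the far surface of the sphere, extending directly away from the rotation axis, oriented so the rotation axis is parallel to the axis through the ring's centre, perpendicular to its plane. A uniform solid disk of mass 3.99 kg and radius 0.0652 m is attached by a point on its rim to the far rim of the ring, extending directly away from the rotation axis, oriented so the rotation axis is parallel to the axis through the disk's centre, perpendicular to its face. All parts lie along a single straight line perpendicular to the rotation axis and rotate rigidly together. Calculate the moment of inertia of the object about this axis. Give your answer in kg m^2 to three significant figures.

4.84

Solid sphere: I_cm = (2/5)MR² = (2/5)(5.41)(0.296)² = 0.1896 kg m^2; centre at d = 0.296 m, so the parallel axis theorem gives I = 0.1896 + (5.41)(0.296)² = 0.6636 kg m^2.
Thin ring: I_cm = MR² = (3.8)(0.0671)² = 0.017109 kg m^2; centre at d = 0.296 + 0.296 + 0.0671 = 0.6591 m, so the parallel axis theorem gives I = 0.017109 + (3.8)(0.6591)² = 1.6679 kg m^2.
Solid disk: I_cm = (1/2)MR² = (1/2)(3.99)(0.0652)² = 0.0084808 kg m^2; centre at d = 0.296 + 0.296 + 0.0671 + 0.0671 + 0.0652 = 0.7914 m, so the parallel axis theorem gives I = 0.0084808 + (3.99)(0.7914)² = 2.5075 kg m^2.
Total I = 0.6636 + 1.6679 + 2.5075 = 4.839 kg m^2.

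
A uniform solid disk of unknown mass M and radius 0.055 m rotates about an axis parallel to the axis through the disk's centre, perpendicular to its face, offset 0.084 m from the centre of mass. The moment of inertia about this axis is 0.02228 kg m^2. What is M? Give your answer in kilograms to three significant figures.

I = I_cm + Md² = (1/2)MR² + Md² = M·[0.5·(0.055)² + (0.084)²] = M·0.0085685.
So M = 0.02228 / 0.0085685 = 2.6002 kg.

2.60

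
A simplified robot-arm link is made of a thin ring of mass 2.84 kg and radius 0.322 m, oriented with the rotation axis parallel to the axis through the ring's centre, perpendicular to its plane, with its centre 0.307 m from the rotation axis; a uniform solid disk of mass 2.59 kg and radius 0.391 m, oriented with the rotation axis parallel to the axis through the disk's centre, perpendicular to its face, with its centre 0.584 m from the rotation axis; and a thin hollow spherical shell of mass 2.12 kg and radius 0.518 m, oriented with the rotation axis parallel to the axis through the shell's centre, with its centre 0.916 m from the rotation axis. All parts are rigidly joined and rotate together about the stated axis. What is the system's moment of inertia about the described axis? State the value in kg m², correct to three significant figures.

3.80

Thin ring: I_cm = MR² = (2.84)(0.322)² = 0.29446 kg m²; centre at d = 0.307 m, so the parallel axis theorem gives I = 0.29446 + (2.84)(0.307)² = 0.56213 kg m².
Solid disk: I_cm = (1/2)MR² = (1/2)(2.59)(0.391)² = 0.19798 kg m²; centre at d = 0.584 m, so the parallel axis theorem gives I = 0.19798 + (2.59)(0.584)² = 1.0813 kg m².
Spherical shell: I_cm = (2/3)MR² = (2/3)(2.12)(0.518)² = 0.37923 kg m²; centre at d = 0.916 m, so the parallel axis theorem gives I = 0.37923 + (2.12)(0.916)² = 2.158 kg m².
Total I = 0.56213 + 1.0813 + 2.158 = 3.8015 kg m².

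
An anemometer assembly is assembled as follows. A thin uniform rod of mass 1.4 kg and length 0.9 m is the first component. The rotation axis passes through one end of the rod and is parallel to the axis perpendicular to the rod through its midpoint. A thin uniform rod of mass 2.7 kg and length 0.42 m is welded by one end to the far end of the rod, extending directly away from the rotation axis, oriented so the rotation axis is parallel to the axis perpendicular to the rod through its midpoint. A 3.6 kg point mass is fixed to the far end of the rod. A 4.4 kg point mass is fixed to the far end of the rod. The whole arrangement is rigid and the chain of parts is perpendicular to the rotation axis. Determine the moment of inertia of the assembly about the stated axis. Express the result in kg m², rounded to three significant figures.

17.7

Thin rod: I_cm = (1/12)ML² = (1/12)(1.4)(0.9)² = 0.0945 kg m²; centre at d = 0.45 m, so I = I_cm + Md² gives I = 0.0945 + (1.4)(0.45)² = 0.378 kg m².
Thin rod: I_cm = (1/12)ML² = (1/12)(2.7)(0.42)² = 0.03969 kg m²; centre at d = 0.45 + 0.45 + 0.21 = 1.11 m, so I = I_cm + Md² gives I = 0.03969 + (2.7)(1.11)² = 3.3664 kg m².
Point mass: I_cm = 0; centre at d = 0.45 + 0.45 + 0.21 + 0.21 = 1.32 m, so I = I_cm + Md² gives I = 0 + (3.6)(1.32)² = 6.2726 kg m².
Point mass: I_cm = 0; centre at d = 0.45 + 0.45 + 0.21 + 0.21 = 1.32 m, so I = I_cm + Md² gives I = 0 + (4.4)(1.32)² = 7.6666 kg m².
Total I = 0.378 + 3.3664 + 6.2726 + 7.6666 = 17.684 kg m².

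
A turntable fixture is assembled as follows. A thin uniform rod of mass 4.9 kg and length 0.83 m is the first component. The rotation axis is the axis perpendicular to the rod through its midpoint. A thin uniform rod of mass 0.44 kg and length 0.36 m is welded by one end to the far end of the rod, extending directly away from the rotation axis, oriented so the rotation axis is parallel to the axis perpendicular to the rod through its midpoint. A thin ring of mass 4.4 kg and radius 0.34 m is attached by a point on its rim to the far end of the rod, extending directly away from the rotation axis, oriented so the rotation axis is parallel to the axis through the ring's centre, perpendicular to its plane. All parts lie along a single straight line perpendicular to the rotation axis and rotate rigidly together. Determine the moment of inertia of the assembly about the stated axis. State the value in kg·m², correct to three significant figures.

Thin rod: I_cm = (1/12)ML² = (1/12)(4.9)(0.83)² = 0.2813 kg·m²; axis through the centre, so I = 0.2813 kg·m².
Thin rod: I_cm = (1/12)ML² = (1/12)(0.44)(0.36)² = 0.004752 kg·m²; centre at d = 0.415 + 0.18 = 0.595 m, so I = I_cm + Md² gives I = 0.004752 + (0.44)(0.595)² = 0.16052 kg·m².
Thin ring: I_cm = MR² = (4.4)(0.34)² = 0.50864 kg·m²; centre at d = 0.415 + 0.18 + 0.18 + 0.34 = 1.115 m, so I = I_cm + Md² gives I = 0.50864 + (4.4)(1.115)² = 5.9788 kg·m².
Total I = 0.2813 + 0.16052 + 5.9788 = 6.4207 kg·m².

6.42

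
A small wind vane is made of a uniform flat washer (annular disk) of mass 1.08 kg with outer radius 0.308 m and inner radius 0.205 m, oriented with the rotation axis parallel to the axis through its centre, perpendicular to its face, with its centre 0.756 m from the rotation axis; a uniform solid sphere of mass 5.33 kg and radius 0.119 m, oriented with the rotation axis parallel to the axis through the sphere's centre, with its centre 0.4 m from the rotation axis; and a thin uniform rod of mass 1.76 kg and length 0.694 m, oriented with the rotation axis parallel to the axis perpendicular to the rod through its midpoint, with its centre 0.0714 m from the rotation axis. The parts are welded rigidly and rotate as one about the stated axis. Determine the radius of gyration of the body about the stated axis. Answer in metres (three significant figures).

0.450

Annular disk: I_cm = (1/2)M(R²+r²) = (1/2)(1.08)[(0.308)² + (0.205)²] = 0.07392 kg·m²; centre at d = 0.756 m, so the parallel axis theorem gives I = 0.07392 + (1.08)(0.756)² = 0.69118 kg·m².
Solid sphere: I_cm = (2/5)MR² = (2/5)(5.33)(0.119)² = 0.030191 kg·m²; centre at d = 0.4 m, so the parallel axis theorem gives I = 0.030191 + (5.33)(0.4)² = 0.88299 kg·m².
Thin rod: I_cm = (1/12)ML² = (1/12)(1.76)(0.694)² = 0.07064 kg·m²; centre at d = 0.0714 m, so the parallel axis theorem gives I = 0.07064 + (1.76)(0.0714)² = 0.079612 kg·m².
Total I = 1.6538 kg·m²; total mass M = 8.17 kg.
k = √(I/M) = √(1.6538/8.17) = 0.44991 m.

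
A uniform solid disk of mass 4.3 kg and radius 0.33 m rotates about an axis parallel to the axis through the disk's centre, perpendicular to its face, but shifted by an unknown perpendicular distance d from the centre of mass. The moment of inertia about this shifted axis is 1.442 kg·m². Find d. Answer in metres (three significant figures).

0.530

About the centre-of-mass axis, I_cm = (1/2)MR² = (1/2)(4.3)(0.33)² = 0.23414 kg·m².
Parallel axis theorem: I = I_cm + Md², so Md² = 1.442 − 0.23414 = 1.2079 kg·m².
d = √(1.2079 / 4.3) = 0.53 m.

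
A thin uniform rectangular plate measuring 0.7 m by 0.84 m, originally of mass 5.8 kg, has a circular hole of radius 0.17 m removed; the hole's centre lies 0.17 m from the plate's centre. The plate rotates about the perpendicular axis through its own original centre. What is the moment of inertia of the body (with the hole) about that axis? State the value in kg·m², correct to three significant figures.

0.539

Unpierced body about its centre: I₀ = (1/12)M(a²+b²) = (1/12)(5.8)[(0.7)² + (0.84)²] = 0.57787 kg·m².
The removed disk has mass m = M·πr²/(ab) = (5.8)·π(0.17)²/(0.7·0.84) = 0.89557 kg (same uniform areal density).
Its moment of inertia about the rotation axis (parallel-axis theorem): I_hole = (1/2)mr² + md² = (1/2)(0.89557)(0.17)² + (0.89557)(0.17)² = 0.038823 kg·m².
Treating the hole as negative mass, I = I₀ − I_hole = 0.57787 − 0.038823 = 0.53905 kg·m².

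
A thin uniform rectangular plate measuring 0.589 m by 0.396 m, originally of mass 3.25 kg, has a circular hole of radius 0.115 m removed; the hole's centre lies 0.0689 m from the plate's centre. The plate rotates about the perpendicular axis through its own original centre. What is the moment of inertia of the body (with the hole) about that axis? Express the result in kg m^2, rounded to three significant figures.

0.130

Unpierced body about its centre: I₀ = (1/12)M(a²+b²) = (1/12)(3.25)[(0.589)² + (0.396)²] = 0.13643 kg m^2.
The removed disk has mass m = M·πr²/(ab) = (3.25)·π(0.115)²/(0.589·0.396) = 0.57892 kg (same uniform areal density).
Its moment of inertia about the rotation axis (parallel-axis theorem): I_hole = (1/2)mr² + md² = (1/2)(0.57892)(0.115)² + (0.57892)(0.0689)² = 0.0065764 kg m^2.
Treating the hole as negative mass, I = I₀ − I_hole = 0.13643 − 0.0065764 = 0.12985 kg m^2.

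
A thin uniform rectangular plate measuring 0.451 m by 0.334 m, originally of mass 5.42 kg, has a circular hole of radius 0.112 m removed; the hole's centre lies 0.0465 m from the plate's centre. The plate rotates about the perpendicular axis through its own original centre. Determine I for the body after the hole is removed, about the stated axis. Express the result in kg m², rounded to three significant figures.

0.130

Unpierced body about its centre: I₀ = (1/12)M(a²+b²) = (1/12)(5.42)[(0.451)² + (0.334)²] = 0.14226 kg m².
The removed disk has mass m = M·πr²/(ab) = (5.42)·π(0.112)²/(0.451·0.334) = 1.418 kg (same uniform areal density).
Its moment of inertia about the rotation axis (parallel-axis theorem): I_hole = (1/2)mr² + md² = (1/2)(1.418)(0.112)² + (1.418)(0.0465)² = 0.011959 kg m².
Treating the hole as negative mass, I = I₀ − I_hole = 0.14226 − 0.011959 = 0.1303 kg m².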